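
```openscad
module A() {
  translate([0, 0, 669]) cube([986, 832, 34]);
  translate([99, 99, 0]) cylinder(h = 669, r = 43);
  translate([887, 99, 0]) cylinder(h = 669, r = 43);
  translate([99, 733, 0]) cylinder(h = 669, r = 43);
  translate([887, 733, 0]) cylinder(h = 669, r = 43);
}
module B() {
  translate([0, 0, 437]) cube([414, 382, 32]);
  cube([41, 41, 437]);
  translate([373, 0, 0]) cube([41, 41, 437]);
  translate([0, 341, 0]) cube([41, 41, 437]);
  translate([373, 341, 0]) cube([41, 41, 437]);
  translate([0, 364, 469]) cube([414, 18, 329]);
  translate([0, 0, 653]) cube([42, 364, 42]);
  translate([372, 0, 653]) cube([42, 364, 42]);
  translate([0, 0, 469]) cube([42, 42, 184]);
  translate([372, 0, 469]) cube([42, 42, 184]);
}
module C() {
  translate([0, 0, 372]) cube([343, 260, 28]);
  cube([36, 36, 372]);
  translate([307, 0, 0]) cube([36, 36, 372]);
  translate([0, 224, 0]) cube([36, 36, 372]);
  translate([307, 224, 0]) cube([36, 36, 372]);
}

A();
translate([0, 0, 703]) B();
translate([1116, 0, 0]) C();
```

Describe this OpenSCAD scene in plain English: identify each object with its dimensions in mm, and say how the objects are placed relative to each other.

A is a table: top 986 mm (x) × 832 mm (y), 34 mm thick, upper face at z = 703 mm, on four round legs of 86 mm diameter, each leg's bounding box inset 56 mm from the nearest pair of top edges, running from z = 0 to the bottom of the top.

B is a chair. The seat is a 414×382×32 mm slab with its top at z = 469 mm, on four 41×41 mm corner legs (flush with the seat edges, standing on z = 0). A flat backrest 18 mm thick, 329 mm tall, spans the full seat width and rises from the seat top along its +y edge, rear face flush with the rear of the seat. Two armrests of 42×42 mm section run along each side from the seat's front edge to the front of the backrest, top faces 226 mm above the seat top and outer faces flush with the seat's x-edges; a 42×42 mm post under the front of each armrest stands on the seat at the front corner.

C is a four-legged stool. The seat is 343×260 mm, 28 mm thick, top at z = 400 mm. It stands on four square legs, each 36×36 mm in cross-section, from z = 0 to the seat underside, each flush with a corner of the seat.

The chair is on top of the table. The stool is on the floor beside the table on its +x side.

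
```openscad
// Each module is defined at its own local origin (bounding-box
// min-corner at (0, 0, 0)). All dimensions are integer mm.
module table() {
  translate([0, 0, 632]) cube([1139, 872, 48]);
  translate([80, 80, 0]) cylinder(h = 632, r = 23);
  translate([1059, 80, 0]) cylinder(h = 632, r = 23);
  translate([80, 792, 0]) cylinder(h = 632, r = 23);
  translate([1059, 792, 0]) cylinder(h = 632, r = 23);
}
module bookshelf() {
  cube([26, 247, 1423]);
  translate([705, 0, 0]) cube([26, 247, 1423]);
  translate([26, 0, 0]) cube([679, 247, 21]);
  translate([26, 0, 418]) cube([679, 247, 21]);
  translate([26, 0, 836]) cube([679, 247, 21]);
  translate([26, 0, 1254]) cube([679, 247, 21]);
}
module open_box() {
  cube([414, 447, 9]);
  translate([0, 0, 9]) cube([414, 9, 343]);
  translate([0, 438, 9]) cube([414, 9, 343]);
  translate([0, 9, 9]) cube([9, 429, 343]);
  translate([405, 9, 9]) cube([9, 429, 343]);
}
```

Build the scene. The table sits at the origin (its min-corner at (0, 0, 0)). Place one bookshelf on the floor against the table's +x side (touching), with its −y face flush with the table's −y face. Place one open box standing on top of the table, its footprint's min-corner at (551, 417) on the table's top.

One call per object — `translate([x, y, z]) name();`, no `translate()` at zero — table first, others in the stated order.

table();
translate([1139, 0, 0]) bookshelf();
translate([551, 417, 680]) open_box();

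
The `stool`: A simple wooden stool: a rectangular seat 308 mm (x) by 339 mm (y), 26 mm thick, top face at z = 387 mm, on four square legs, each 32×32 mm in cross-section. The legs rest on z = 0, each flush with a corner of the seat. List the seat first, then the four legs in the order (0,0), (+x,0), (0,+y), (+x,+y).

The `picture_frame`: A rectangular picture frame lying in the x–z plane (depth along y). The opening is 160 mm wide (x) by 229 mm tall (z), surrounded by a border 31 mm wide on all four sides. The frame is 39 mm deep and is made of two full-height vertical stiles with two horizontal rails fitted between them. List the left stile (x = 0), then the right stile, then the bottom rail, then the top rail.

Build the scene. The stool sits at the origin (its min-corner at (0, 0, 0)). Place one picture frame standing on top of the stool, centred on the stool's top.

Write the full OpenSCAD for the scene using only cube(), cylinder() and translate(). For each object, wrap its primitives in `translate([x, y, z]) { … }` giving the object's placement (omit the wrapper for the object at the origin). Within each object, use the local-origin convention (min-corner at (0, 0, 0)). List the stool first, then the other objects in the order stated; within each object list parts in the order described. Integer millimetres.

translate([0, 0, 361]) cube([308, 339, 26]);
cube([32, 32, 361]);
translate([276, 0, 0]) cube([32, 32, 361]);
translate([0, 307, 0]) cube([32, 32, 361]);
translate([276, 307, 0]) cube([32, 32, 361]);
translate([43, 150, 387]) {
  cube([31, 39, 291]);
  translate([191, 0, 0]) cube([31, 39, 291]);
  translate([31, 0, 0]) cube([160, 39, 31]);
  translate([31, 0, 260]) cube([160, 39, 31]);
}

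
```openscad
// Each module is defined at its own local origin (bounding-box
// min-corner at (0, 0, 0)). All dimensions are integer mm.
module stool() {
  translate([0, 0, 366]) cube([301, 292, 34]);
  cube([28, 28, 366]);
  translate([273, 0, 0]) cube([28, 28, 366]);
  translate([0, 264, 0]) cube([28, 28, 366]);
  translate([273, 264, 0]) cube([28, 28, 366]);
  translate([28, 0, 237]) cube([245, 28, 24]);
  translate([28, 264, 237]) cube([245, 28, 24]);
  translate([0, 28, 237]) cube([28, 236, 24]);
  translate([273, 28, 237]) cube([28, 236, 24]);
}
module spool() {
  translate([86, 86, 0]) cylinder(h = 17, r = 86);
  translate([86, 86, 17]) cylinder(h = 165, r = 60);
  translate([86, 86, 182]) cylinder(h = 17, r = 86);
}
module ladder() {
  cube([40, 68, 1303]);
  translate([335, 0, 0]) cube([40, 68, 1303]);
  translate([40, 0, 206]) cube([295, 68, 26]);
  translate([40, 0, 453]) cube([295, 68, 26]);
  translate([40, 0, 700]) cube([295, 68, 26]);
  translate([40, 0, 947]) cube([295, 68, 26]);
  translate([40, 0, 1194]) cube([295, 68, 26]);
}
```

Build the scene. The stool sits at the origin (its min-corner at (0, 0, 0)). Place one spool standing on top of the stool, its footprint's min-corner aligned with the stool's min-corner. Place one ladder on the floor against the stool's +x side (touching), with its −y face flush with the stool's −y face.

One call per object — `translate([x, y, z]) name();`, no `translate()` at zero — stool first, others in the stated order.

stool();
translate([0, 0, 400]) spool();
translate([301, 0, 0]) ladder();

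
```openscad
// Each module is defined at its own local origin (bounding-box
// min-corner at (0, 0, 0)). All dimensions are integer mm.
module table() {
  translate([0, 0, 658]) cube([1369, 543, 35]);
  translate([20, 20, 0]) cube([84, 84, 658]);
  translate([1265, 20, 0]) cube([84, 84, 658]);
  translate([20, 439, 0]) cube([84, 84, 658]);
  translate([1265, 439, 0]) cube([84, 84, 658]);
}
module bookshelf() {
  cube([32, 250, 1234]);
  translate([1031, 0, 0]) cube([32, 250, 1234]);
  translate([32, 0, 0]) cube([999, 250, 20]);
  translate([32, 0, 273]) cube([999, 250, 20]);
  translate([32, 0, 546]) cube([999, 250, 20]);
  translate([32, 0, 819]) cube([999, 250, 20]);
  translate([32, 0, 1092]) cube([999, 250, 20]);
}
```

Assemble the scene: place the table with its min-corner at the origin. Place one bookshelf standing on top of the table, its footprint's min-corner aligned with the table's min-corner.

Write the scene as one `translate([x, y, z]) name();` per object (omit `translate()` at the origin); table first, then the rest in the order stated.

table();
translate([0, 0, 693]) bookshelf();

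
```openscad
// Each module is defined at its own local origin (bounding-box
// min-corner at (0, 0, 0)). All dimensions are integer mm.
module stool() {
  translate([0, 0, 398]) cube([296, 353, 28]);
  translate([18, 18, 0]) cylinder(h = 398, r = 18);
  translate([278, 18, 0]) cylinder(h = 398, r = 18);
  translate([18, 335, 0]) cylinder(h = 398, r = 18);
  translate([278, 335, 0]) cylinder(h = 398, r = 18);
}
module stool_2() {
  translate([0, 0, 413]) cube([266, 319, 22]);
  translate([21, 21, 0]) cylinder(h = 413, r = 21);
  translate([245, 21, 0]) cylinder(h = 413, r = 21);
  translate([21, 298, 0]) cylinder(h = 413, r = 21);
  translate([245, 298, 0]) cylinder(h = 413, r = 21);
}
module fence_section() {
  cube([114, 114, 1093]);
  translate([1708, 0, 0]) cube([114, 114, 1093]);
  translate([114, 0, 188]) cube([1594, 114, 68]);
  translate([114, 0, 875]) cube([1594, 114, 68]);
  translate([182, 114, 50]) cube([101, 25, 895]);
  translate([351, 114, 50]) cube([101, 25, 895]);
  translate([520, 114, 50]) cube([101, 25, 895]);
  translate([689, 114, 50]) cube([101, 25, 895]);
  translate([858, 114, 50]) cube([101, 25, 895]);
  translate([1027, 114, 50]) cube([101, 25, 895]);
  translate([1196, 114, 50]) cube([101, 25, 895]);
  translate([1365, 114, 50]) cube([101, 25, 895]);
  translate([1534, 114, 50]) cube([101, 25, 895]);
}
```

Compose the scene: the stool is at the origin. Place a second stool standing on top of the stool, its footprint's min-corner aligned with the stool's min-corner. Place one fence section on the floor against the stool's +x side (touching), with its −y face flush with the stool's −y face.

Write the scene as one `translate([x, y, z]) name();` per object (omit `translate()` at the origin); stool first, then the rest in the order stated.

stool();
translate([0, 0, 426]) stool_2();
translate([296, 0, 0]) fence_section();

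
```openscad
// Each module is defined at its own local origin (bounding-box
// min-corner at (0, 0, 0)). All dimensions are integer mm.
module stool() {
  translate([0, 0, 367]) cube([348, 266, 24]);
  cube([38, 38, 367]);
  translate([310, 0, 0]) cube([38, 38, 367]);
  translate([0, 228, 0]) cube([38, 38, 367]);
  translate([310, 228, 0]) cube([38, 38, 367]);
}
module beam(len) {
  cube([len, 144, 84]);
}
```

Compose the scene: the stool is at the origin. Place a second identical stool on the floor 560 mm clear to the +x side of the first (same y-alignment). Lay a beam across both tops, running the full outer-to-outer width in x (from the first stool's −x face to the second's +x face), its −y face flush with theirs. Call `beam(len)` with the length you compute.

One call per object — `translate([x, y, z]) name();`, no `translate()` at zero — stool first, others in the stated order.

stool();
translate([908, 0, 0]) stool();
translate([0, 0, 391]) beam(1256);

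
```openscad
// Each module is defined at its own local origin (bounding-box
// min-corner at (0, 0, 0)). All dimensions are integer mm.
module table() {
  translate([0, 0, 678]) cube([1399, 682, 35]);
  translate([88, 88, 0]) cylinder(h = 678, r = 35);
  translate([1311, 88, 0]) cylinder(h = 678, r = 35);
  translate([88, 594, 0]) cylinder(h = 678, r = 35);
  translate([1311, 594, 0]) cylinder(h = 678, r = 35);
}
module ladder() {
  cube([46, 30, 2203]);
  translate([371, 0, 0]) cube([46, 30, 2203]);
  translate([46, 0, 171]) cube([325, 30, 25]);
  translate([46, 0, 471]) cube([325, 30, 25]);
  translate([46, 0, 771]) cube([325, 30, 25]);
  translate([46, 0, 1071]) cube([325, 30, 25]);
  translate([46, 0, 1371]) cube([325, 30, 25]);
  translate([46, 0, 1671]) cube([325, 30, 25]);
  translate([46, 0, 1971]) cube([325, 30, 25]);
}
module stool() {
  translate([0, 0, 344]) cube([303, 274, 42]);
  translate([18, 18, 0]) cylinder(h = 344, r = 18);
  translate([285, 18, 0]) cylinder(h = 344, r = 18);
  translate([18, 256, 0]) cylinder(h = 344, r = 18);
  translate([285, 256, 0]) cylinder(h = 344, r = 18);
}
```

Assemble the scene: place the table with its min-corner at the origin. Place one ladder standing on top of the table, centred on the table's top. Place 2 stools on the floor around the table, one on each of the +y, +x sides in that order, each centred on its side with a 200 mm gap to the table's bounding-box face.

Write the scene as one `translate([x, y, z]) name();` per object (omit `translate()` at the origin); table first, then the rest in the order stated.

table();
translate([491, 326, 713]) ladder();
translate([548, 882, 0]) stool();
translate([1599, 204, 0]) stool();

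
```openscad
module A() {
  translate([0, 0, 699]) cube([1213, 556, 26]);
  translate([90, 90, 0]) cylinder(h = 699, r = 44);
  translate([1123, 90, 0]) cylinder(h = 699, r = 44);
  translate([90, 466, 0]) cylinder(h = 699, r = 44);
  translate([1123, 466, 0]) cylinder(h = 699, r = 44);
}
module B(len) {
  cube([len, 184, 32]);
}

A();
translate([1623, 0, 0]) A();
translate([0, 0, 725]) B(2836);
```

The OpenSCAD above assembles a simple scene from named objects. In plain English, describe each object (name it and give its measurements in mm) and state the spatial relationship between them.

A is a rectangular dining table. The top is 1213×556×26 mm with its upper surface at z = 725 mm. It stands on four round legs of 88 mm diameter, each leg's bounding box inset 46 mm from the nearest pair of top edges, running from the floor to the underside of the top.

B is a rectangular beam 2836 mm long (x), 184 mm deep (y), 32 mm thick (z).

The beam spans the tops of two tables placed 410 mm apart, resting at z = 725 mm.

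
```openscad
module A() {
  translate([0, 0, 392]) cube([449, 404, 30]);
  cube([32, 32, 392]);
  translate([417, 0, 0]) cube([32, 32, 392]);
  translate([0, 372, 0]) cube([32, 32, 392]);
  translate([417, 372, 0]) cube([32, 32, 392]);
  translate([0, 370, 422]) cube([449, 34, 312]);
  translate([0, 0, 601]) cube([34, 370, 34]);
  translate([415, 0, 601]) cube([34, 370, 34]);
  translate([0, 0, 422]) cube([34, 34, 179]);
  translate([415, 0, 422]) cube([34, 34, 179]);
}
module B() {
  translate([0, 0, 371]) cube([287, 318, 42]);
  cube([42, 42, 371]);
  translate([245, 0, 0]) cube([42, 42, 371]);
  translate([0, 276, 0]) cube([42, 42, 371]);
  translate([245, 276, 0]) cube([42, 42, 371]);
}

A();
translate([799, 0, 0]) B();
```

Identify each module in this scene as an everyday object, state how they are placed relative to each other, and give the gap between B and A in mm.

A is a chair. B is a stool. The stool is on the floor beside the chair on its +x side. The gap between the stool and the chair is 350 mm.

The stool's nearest face is 350 mm from the chair's +x face.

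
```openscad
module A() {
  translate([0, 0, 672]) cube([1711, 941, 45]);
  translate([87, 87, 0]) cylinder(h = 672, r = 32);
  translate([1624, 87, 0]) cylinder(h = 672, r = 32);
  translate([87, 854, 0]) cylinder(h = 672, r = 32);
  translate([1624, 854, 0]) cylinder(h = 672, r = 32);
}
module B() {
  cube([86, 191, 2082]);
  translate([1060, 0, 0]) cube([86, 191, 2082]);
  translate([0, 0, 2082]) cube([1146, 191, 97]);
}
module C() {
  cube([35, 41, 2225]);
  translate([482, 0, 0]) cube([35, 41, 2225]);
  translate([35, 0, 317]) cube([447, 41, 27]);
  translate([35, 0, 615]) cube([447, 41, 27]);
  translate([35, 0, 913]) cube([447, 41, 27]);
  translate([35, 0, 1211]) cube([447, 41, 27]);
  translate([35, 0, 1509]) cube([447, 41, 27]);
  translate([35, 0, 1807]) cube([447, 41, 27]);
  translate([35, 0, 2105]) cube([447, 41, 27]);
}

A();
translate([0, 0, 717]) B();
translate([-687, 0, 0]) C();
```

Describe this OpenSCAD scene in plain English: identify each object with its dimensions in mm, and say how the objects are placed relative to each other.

A is a table: top 1711 mm (x) × 941 mm (y), 45 mm thick, upper face at z = 717 mm, on four round legs of 64 mm diameter, each leg's bounding box inset 55 mm from the nearest pair of top edges, running from z = 0 to the bottom of the top.

B is a door frame. The clear opening is 974 mm wide and 2082 mm high. Two 86 mm wide jambs, 191 mm deep, stand either side of the opening from the floor to the top of the opening. A 97 mm thick head sits across the top of both jambs, spanning the full outside width of the frame.

C is a wooden ladder with two side rails of 35×41 mm section and 2225 mm height, set 517 mm apart overall. Between them run 7 rectangular rungs (41 mm deep, 27 mm thick), front faces flush with the rails' −y face. The bottom of the first rung is 317 mm above the floor and each subsequent rung is 298 mm higher than the one below.

The door frame is on top of the table. The ladder is on the floor beside the table on its −x side.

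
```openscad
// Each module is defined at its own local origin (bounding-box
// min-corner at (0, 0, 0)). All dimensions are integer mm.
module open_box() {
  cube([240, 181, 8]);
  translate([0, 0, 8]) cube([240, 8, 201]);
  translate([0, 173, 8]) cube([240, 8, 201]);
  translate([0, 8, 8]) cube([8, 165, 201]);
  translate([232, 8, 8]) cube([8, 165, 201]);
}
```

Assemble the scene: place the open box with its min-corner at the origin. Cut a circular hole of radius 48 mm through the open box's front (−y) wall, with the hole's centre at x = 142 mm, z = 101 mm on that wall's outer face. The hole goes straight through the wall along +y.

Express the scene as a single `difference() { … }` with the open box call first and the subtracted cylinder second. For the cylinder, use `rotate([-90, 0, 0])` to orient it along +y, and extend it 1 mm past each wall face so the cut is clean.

difference() {
  open_box();
  translate([142, -1, 101]) rotate([-90, 0, 0]) cylinder(h = 10, r = 48);
}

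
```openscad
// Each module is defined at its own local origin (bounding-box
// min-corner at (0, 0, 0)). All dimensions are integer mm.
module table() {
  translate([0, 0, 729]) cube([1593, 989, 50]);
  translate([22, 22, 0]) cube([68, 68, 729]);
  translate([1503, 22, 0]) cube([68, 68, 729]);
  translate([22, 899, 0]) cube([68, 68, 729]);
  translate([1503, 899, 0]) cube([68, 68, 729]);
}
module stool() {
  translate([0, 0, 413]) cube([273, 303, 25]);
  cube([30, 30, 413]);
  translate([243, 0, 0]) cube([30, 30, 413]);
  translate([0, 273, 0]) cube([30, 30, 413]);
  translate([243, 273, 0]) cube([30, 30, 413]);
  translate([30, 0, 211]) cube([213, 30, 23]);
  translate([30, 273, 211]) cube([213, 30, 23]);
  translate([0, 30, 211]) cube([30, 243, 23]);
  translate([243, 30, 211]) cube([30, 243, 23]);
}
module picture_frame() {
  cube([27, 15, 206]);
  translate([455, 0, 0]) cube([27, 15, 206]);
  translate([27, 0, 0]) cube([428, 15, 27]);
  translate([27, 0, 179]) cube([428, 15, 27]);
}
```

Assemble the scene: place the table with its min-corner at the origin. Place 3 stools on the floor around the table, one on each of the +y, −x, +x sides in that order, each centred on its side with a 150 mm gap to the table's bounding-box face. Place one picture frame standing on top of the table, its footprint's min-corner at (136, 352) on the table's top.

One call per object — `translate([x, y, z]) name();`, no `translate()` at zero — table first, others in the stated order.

table();
translate([660, 1139, 0]) stool();
translate([-423, 343, 0]) stool();
translate([1743, 343, 0]) stool();
translate([136, 352, 779]) picture_frame();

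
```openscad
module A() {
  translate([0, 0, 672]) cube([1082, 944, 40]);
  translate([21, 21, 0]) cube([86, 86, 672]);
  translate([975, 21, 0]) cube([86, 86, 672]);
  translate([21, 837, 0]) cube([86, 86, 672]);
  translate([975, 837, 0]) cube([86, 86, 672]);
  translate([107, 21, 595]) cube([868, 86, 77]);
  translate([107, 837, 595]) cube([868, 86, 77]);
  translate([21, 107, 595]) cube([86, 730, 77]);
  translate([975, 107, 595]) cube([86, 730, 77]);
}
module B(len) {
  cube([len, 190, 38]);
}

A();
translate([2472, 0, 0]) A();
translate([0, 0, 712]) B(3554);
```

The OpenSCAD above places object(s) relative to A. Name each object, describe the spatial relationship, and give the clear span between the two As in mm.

A is a table. B is a beam. A beam spans the tops of two tables. The clear span between the two tables is 1390 mm.

Second table starts at x = 2472; first ends at x = 1082; clear span = 2472 − 1082 = 1390 mm.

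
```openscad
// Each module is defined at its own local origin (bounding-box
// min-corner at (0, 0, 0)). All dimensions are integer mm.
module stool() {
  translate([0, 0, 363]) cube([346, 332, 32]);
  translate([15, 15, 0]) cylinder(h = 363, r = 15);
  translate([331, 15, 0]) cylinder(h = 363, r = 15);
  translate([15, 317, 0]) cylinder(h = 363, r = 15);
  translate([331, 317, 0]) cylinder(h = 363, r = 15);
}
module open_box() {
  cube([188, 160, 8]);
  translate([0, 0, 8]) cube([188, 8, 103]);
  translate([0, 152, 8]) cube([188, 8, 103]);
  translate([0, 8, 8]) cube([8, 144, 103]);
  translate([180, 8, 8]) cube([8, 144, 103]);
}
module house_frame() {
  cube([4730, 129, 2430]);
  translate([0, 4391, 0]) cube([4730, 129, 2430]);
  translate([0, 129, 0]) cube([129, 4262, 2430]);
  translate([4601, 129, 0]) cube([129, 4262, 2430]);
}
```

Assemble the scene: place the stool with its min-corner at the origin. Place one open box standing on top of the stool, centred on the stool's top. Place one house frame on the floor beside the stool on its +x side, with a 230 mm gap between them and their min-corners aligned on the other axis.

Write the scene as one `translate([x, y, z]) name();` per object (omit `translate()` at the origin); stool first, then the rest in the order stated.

stool();
translate([79, 86, 395]) open_box();
translate([576, 0, 0]) house_frame();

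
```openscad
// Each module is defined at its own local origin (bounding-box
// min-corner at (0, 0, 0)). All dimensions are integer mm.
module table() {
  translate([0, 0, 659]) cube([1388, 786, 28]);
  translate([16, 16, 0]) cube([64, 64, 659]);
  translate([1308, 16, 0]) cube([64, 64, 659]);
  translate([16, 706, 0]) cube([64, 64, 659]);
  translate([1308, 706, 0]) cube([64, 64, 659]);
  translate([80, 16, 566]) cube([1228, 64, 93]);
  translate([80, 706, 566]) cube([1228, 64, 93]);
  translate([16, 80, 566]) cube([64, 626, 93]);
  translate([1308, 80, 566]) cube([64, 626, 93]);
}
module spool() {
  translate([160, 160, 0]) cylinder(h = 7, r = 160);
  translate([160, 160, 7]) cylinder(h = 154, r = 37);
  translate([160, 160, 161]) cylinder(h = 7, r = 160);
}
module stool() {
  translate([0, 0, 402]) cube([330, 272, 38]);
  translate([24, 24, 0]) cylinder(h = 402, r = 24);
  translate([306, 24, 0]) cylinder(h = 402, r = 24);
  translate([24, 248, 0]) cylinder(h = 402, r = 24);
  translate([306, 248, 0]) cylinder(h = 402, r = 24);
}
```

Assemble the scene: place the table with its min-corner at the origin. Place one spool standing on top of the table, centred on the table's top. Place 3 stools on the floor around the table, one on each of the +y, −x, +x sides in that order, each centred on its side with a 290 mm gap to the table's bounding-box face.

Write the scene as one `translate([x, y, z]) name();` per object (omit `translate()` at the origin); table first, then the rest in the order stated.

table();
translate([534, 233, 687]) spool();
translate([529, 1076, 0]) stool();
translate([-620, 257, 0]) stool();
translate([1678, 257, 0]) stool();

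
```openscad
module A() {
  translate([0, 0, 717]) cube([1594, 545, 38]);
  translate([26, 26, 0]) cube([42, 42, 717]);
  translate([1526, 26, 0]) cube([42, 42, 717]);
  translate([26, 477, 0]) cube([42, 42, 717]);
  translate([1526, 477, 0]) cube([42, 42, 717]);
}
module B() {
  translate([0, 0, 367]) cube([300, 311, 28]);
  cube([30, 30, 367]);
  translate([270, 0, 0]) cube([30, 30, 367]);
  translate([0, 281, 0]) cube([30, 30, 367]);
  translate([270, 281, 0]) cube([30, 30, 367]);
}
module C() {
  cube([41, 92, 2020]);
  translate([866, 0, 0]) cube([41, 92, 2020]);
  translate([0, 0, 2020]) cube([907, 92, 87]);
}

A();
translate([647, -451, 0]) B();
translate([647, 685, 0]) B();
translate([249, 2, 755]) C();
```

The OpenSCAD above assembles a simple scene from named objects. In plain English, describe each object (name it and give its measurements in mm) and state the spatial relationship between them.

A is a table: top 1594 mm (x) × 545 mm (y), 38 mm thick, upper face at z = 755 mm, on four 42×42 mm square legs, each inset 26 mm from the nearest pair of top edges, running from z = 0 to the bottom of the top.

B is a four-legged stool. The seat is 300×311 mm, 28 mm thick, top at z = 395 mm. It stands on four square legs, each 30×30 mm in cross-section, from z = 0 to the seat underside, each flush with a corner of the seat.

C is a door frame. The clear opening is 825 mm wide and 2020 mm high. Two 41 mm wide jambs, 92 mm deep, stand either side of the opening from the floor to the top of the opening. A 87 mm thick head sits across the top of both jambs, spanning the full outside width of the frame.

Two stools sit around the table at the −y, +y sides. The door frame is on top of the table.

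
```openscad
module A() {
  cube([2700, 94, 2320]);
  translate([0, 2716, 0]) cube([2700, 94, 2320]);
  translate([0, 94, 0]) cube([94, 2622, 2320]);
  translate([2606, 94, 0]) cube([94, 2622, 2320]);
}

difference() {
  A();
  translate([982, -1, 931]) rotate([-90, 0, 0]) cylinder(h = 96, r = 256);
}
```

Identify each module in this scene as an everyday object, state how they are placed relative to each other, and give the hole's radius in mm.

The subtracted cylinder has r = 256 mm.

A is a house frame. The house frame has a circular hole through its front wall. The hole's radius is 256 mm.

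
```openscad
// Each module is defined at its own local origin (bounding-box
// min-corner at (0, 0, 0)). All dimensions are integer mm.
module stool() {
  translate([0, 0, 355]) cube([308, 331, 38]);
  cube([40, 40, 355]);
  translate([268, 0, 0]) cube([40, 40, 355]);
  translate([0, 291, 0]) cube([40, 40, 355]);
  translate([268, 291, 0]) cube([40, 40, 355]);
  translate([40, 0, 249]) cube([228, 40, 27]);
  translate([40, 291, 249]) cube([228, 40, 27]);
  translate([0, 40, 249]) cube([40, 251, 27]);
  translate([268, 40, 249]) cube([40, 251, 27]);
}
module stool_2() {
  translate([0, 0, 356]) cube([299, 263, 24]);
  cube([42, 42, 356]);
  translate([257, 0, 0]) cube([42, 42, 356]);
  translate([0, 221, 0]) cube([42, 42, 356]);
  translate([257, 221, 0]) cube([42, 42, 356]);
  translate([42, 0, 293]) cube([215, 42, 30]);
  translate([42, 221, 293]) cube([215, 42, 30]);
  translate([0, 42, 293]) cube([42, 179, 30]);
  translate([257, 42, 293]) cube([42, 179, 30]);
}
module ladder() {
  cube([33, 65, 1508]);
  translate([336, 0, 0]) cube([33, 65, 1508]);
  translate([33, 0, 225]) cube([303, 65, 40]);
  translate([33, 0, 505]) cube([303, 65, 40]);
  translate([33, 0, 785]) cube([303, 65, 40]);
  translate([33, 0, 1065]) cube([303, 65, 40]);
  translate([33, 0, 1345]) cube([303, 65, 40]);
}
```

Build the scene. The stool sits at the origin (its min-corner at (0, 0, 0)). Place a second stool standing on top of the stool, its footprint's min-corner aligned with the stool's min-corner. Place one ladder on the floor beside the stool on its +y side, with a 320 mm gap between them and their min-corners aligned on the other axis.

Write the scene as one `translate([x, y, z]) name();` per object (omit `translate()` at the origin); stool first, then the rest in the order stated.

stool();
translate([0, 0, 393]) stool_2();
translate([0, 651, 0]) ladder();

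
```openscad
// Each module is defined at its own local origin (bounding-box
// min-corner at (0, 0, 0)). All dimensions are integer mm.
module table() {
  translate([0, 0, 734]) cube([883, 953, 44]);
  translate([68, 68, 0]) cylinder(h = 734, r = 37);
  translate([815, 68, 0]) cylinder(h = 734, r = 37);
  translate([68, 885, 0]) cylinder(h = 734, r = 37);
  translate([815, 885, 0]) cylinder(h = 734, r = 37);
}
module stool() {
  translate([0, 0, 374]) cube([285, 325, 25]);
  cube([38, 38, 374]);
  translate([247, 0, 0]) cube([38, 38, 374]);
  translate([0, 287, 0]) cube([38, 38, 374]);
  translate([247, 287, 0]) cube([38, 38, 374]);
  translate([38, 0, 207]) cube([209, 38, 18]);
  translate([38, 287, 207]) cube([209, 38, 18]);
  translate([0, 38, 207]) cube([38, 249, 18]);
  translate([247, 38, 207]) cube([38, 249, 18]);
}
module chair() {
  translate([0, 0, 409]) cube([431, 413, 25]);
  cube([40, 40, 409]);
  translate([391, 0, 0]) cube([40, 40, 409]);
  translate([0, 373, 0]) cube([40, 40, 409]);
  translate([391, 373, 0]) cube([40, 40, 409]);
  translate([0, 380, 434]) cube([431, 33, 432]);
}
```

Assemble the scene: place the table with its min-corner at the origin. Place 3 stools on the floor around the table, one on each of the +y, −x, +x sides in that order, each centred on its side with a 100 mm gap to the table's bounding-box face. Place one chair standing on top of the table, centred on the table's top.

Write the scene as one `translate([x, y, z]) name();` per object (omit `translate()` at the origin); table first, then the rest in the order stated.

table();
translate([299, 1053, 0]) stool();
translate([-385, 314, 0]) stool();
translate([983, 314, 0]) stool();
translate([226, 270, 778]) chair();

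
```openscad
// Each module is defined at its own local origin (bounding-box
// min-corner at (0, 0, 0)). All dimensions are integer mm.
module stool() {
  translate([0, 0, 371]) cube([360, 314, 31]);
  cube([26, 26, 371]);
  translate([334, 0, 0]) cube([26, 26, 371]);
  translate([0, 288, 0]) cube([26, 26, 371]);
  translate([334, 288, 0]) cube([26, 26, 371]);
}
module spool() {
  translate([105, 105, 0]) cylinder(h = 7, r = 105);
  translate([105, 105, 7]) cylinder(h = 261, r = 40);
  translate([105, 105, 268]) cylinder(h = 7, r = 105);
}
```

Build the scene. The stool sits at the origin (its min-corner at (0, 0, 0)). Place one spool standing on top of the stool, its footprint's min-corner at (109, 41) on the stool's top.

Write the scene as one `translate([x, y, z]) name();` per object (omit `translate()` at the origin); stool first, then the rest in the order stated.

stool();
translate([109, 41, 402]) spool();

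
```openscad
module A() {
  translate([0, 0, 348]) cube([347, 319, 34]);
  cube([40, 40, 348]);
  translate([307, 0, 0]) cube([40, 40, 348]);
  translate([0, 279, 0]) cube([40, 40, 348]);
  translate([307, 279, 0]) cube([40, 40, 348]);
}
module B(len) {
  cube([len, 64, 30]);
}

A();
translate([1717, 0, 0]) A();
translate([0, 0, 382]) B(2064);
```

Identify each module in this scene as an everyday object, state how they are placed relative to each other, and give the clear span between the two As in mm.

A is a stool. B is a beam. A beam spans the tops of two stools. The clear span between the two stools is 1370 mm.

Second stool starts at x = 1717; first ends at x = 347; clear span = 1717 − 347 = 1370 mm.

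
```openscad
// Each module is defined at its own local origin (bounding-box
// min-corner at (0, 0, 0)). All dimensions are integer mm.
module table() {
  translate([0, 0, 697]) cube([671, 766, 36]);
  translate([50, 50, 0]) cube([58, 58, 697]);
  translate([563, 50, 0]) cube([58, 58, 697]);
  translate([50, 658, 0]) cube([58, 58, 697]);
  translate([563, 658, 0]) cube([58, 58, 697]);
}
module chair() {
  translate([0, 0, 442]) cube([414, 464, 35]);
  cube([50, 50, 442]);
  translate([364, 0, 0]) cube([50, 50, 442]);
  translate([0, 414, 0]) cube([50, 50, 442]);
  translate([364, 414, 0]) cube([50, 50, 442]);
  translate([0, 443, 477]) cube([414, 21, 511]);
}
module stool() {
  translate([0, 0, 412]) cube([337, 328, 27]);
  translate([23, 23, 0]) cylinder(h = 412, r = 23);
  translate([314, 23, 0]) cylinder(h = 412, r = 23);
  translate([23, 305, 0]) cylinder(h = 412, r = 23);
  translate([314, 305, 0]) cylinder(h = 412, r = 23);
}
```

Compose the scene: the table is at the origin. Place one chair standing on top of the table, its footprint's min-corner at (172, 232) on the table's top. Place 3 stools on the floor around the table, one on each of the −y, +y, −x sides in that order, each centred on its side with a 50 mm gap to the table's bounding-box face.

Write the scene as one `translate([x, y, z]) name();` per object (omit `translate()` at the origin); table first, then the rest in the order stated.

table();
translate([172, 232, 733]) chair();
translate([167, -378, 0]) stool();
translate([167, 816, 0]) stool();
translate([-387, 219, 0]) stool();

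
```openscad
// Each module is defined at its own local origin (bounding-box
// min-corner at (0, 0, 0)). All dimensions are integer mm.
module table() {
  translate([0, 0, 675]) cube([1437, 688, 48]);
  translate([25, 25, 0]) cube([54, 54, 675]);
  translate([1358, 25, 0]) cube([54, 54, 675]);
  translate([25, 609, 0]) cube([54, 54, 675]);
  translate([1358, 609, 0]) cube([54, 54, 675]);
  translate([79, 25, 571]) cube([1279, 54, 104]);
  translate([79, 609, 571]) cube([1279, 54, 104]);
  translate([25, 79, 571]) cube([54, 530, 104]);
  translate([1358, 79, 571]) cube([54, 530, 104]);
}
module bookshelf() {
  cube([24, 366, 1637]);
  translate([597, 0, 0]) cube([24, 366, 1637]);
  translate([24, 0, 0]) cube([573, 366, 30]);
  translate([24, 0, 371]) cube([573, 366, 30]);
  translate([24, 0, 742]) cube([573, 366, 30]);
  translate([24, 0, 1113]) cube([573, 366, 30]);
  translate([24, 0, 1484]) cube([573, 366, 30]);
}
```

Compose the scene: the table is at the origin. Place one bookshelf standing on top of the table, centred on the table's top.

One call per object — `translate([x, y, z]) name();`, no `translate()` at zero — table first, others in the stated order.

table();
translate([408, 161, 723]) bookshelf();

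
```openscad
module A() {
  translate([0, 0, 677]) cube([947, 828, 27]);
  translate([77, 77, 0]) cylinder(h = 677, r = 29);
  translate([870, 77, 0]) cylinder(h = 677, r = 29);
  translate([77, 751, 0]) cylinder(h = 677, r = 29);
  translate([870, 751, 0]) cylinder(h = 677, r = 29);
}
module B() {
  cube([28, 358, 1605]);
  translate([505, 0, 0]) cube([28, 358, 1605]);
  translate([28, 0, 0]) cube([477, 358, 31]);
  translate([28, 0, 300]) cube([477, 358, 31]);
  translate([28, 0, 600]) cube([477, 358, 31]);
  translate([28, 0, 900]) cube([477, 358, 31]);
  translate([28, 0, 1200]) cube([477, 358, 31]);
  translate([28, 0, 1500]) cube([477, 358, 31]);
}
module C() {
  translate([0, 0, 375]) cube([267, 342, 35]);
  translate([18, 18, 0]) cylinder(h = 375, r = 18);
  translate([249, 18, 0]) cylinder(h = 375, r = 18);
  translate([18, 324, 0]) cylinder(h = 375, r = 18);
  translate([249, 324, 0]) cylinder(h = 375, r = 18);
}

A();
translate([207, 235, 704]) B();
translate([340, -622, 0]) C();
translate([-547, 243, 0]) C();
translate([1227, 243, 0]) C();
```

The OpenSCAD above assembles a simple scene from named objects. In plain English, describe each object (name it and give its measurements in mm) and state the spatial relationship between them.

A is a table with a 947×828 mm rectangular top, 27 mm thick, top surface at z = 704 mm, supported by four round legs of 58 mm diameter, each leg's bounding box inset 48 mm from the nearest pair of top edges, running from the floor.

B is an open bookshelf. Two side panels, each 28 mm thick, 358 mm deep and 1605 mm tall, stand 533 mm apart (outside-to-outside). Between them sit 6 shelves, each 31 mm thick and 358 mm deep, spanning the full gap between the sides. The bottom shelf rests on the floor (its underside at z = 0) and the clear gap between one shelf's top and the next shelf's underside is 269 mm.

C is a simple wooden stool: a rectangular seat 267 mm (x) by 342 mm (y), 35 mm thick, top face at z = 410 mm, on four round legs, each 36 mm in diameter. The legs rest on z = 0, each leg's axis is inset half a diameter from the nearest pair of seat edges (so the leg's bounding box is flush with the corner).

The bookshelf is on top of the table, centred. Three stools sit around the table at the −y, −x, +x sides.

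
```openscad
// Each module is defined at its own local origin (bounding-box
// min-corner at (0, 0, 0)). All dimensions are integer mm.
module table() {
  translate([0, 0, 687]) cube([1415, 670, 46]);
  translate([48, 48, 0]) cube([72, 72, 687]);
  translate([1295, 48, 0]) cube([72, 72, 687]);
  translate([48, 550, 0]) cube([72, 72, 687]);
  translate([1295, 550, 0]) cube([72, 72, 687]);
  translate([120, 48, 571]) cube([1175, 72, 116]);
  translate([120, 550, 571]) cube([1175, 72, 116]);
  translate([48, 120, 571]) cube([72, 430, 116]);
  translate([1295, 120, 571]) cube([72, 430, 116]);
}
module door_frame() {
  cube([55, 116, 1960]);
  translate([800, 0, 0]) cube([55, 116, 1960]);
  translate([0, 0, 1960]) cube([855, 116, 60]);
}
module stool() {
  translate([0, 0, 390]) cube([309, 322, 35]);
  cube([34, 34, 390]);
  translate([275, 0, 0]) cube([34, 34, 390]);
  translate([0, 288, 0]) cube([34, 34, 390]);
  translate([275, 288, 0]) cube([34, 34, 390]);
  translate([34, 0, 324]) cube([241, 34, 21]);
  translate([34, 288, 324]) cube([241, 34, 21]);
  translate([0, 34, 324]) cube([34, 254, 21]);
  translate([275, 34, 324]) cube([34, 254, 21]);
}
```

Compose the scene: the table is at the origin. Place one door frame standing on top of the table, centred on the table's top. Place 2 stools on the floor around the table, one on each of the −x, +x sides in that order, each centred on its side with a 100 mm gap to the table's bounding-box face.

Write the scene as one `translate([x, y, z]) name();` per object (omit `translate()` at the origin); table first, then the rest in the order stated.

table();
translate([280, 277, 733]) door_frame();
translate([-409, 174, 0]) stool();
translate([1515, 174, 0]) stool();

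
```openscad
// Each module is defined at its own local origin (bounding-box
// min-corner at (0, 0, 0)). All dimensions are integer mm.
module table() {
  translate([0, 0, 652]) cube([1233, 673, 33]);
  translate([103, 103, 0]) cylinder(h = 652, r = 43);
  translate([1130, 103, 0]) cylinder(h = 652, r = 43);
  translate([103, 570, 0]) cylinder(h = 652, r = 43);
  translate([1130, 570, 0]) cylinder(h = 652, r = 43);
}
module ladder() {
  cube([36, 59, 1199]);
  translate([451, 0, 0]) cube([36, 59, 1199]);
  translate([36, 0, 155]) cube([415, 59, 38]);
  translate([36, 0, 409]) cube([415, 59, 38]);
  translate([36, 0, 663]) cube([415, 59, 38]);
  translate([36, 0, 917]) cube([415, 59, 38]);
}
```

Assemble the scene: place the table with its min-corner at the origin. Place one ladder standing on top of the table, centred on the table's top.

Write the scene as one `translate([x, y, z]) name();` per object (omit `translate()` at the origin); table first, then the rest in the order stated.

table();
translate([373, 307, 685]) ladder();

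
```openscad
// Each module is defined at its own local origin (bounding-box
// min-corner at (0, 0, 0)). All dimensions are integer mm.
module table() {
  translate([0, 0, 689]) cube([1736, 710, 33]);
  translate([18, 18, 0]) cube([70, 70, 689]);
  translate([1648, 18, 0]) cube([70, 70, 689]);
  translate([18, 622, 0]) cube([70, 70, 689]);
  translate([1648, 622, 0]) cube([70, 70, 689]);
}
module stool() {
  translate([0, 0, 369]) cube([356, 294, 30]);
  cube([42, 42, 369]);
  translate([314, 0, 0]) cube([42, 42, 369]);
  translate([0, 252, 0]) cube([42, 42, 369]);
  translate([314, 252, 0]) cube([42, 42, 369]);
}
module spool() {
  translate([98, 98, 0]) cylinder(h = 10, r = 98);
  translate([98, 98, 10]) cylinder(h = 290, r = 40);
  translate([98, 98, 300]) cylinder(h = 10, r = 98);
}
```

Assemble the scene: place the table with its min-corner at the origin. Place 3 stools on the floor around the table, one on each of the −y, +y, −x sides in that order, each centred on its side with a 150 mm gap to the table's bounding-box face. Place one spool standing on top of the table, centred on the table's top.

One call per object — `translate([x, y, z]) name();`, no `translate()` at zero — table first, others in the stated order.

table();
translate([690, -444, 0]) stool();
translate([690, 860, 0]) stool();
translate([-506, 208, 0]) stool();
translate([770, 257, 722]) spool();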